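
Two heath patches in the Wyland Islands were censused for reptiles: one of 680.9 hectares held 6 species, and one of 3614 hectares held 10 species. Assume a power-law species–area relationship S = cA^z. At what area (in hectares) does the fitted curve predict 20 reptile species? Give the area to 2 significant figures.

35000 hectares

z = ln(10/6) / ln(3614/680.9) = 0.5108 / 1.6692 = 0.3060
c = 6 / 680.9^0.3060 = 6 / 7.363 = 0.8149
A = (20/0.8149)^(1/0.3060) ⇒ ln A = ln(24.54)/0.3060 = 10.4575
A = e^10.4575 ≈ 34803 hectares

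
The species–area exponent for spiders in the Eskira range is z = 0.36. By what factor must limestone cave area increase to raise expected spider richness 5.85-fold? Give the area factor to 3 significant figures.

135

(A₂/A₁)^0.36 = 5.85, so A₂/A₁ = 5.85^(1/0.36) = 5.85^2.778
ln(A₂/A₁) = ln 5.85 / 0.36 = 1.7664 / 0.36 = 4.9068
A₂/A₁ = e^4.9068 ≈ 135.2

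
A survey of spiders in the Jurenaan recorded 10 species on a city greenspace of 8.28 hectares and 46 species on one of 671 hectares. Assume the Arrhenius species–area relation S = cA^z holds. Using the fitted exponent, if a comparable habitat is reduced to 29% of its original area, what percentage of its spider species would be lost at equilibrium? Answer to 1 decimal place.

34.9%

z = ln(46/10) / ln(671/8.28) = 1.5261 / 4.3949 = 0.3472
S_new/S_old = (A_new/A_old)^z = 0.29^0.3472 = exp(0.3472 × -1.2379) = 0.6506
Fraction lost = 1 − 0.6506 = 0.3494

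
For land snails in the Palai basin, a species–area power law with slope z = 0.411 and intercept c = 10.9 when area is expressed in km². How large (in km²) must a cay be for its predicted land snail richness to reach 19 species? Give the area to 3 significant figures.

19 = 10.9 × A^0.411  ⇒  A^0.411 = 19/10.9 = 1.743
ln A = ln(1.743) / 0.411 = 0.5557 / 0.411 = 1.3520
A = e^1.3520 ≈ 3.865 km²

3.87 km²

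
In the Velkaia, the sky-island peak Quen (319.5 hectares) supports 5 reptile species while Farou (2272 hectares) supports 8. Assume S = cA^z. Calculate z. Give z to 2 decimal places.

0.24

Taking logs: ln S = ln c + z ln A, so z = (ln S₂ − ln S₁)/(ln A₂ − ln A₁).
z = ln(8/5) / ln(2272/319.5) = ln(1.6) / ln(7.111) = 0.4700 / 1.9617 = 0.2396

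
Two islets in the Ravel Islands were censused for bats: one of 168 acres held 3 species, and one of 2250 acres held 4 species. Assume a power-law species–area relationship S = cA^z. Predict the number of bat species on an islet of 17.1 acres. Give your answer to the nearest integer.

2

z = ln(4/3) / ln(2250/168) = 0.2877 / 2.5947 = 0.1109
c = 3 / 168^0.1109 = 3 / 1.765 = 1.7
S₃ = 1.7 × 17.1^0.1109 = 1.7 × 1.37 ≈ 2.329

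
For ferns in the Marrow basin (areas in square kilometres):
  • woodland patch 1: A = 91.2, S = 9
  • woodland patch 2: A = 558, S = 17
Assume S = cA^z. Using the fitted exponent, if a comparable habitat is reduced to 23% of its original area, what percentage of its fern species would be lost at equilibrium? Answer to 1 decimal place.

z = ln(17/9) / ln(558/91.2) = 0.6360 / 1.8113 = 0.3511
S_new/S_old = (A_new/A_old)^z = 0.23^0.3511 = exp(0.3511 × -1.4697) = 0.5969
Fraction lost = 1 − 0.5969 = 0.4031

40.3%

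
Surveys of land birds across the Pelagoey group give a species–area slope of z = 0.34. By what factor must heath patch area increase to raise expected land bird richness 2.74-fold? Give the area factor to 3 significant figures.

(A₂/A₁)^0.34 = 2.74, so A₂/A₁ = 2.74^(1/0.34) = 2.74^2.941
ln(A₂/A₁) = ln 2.74 / 0.34 = 1.0080 / 0.34 = 2.9646
A₂/A₁ = e^2.9646 ≈ 19.39

19.4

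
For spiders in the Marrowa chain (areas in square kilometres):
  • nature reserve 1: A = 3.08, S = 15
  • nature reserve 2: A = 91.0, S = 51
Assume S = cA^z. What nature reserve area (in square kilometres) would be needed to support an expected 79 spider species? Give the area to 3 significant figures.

z = ln(51/15) / ln(91/3.08) = 1.2238 / 3.3859 = 0.3614
c = 15 / 3.08^0.3614 = 15 / 1.502 = 9.989
A = (79/9.989)^(1/0.3614) ⇒ ln A = ln(7.909)/0.3614 = 5.7217
A = e^5.7217 ≈ 305.4 square kilometres

305 square kilometres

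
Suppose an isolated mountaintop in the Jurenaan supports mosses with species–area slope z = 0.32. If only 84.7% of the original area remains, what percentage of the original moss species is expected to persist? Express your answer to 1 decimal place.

S_new/S_old = (A_new/A_old)^z = 0.847^0.32
= exp(0.32 × ln 0.847) = exp(0.32 × -0.1661) = exp(-0.0531) ≈ 0.9482

94.8%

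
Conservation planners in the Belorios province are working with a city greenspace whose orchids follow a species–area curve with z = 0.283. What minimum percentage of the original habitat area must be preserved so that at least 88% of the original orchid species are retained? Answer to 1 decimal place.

63.7%

Need (A_new/A_old)^0.283 = 0.88, so A_new/A_old = 0.88^(1/0.283) = 0.88^3.534
ln(A_new/A_old) = ln 0.88 / 0.283 = -0.1278 / 0.283 = -0.4517
A_new/A_old = e^-0.4517 ≈ 0.6365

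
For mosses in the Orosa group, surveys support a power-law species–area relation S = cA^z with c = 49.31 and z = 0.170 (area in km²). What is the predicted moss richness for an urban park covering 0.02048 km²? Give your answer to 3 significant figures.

S = 49.31 × 0.02048^0.17 = 49.31 × 0.5163 ≈ 25.46

25.5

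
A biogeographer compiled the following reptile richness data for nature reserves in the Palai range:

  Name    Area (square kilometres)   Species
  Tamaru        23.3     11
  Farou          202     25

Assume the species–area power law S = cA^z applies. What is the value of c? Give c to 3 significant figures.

z = ln(S₂/S₁) / ln(A₂/A₁) = ln(25/11) / ln(202/23.3) = 0.8210 / 2.1598 = 0.3801
c = S₁ / A₁^z = 11 / 23.3^0.3801 = 11 / 3.309 = 3.324

3.32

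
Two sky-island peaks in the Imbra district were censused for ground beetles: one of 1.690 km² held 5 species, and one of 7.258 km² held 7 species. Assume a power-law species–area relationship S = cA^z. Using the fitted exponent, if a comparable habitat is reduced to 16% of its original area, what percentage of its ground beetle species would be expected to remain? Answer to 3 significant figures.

65.5%

z = ln(7/5) / ln(7.258/1.69) = 0.3365 / 1.4574 = 0.2309
S_new/S_old = (A_new/A_old)^z = 0.16^0.2309 = exp(0.2309 × -1.8326) = 0.655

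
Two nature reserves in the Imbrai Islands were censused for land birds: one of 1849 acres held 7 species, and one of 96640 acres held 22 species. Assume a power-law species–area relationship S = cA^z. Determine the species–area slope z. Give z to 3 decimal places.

Taking logs: ln S = ln c + z ln A, so z = (ln S₂ − ln S₁)/(ln A₂ − ln A₁).
z = ln(22/7) / ln(96640/1849) = ln(3.143) / ln(52.27) = 1.1451 / 3.9563 = 0.2894

0.289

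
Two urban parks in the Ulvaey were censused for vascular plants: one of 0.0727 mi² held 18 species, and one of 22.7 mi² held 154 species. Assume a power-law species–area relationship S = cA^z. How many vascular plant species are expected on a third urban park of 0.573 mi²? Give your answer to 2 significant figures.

39

z = ln(154/18) / ln(22.7/0.0727) = 2.1466 / 5.7438 = 0.3737
c = 18 / 0.0727^0.3737 = 18 / 0.3754 = 47.94
S₃ = 47.94 × 0.573^0.3737 = 47.94 × 0.8121 ≈ 38.94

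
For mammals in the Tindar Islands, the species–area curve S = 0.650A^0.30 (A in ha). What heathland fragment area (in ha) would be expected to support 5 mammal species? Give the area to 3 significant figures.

899 ha

5 = 0.65 × A^0.3  ⇒  A^0.3 = 5/0.65 = 7.692
ln A = ln(7.692) / 0.3 = 2.0402 / 0.3 = 6.8007
A = e^6.8007 ≈ 898.5 ha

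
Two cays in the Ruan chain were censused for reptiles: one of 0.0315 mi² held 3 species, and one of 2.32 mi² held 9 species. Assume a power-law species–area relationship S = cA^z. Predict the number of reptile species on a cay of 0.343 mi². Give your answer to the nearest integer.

6

z = ln(9/3) / ln(2.32/0.0315) = 1.0986 / 4.2993 = 0.2555
c = 3 / 0.0315^0.2555 = 3 / 0.4133 = 7.259
S₃ = 7.259 × 0.343^0.2555 = 7.259 × 0.7608 ≈ 5.522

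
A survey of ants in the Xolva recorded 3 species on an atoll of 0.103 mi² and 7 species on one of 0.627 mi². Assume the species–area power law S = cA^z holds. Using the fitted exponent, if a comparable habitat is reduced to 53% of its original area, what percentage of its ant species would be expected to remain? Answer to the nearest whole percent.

74%

z = ln(7/3) / ln(0.627/0.103) = 0.8473 / 1.8062 = 0.4691
S_new/S_old = (A_new/A_old)^z = 0.53^0.4691 = exp(0.4691 × -0.6349) = 0.7424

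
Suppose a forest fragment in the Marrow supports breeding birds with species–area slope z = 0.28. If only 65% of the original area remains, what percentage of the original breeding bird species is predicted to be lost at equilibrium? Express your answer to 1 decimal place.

S_new/S_old = (A_new/A_old)^z = 0.65^0.28
= exp(0.28 × ln 0.65) = exp(0.28 × -0.4308) = exp(-0.1206) ≈ 0.8864
Fraction lost = 1 − 0.8864 = 0.1136

11.4%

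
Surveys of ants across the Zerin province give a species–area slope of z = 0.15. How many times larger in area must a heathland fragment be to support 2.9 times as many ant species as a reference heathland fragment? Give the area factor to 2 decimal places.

(A₂/A₁)^0.15 = 2.9, so A₂/A₁ = 2.9^(1/0.15) = 2.9^6.667
ln(A₂/A₁) = ln 2.9 / 0.15 = 1.0647 / 0.15 = 7.0981
A₂/A₁ = e^7.0981 ≈ 1210

1209.63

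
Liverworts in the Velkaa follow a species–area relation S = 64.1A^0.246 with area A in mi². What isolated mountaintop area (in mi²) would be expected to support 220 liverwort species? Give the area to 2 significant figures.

220 = 64.1 × A^0.246  ⇒  A^0.246 = 220/64.1 = 3.432
ln A = ln(3.432) / 0.246 = 1.2332 / 0.246 = 5.0129
A = e^5.0129 ≈ 150.3 mi²

150 mi²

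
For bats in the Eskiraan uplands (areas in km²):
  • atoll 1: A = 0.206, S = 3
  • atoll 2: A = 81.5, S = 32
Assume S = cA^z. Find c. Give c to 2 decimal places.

5.61

z = ln(S₂/S₁) / ln(A₂/A₁) = ln(32/3) / ln(81.5/0.206) = 2.3671 / 5.9805 = 0.3958
c = S₁ / A₁^z = 3 / 0.206^0.3958 = 3 / 0.5351 = 5.607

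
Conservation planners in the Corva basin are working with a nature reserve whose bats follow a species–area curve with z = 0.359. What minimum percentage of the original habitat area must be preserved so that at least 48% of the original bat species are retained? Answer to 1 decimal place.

12.9%

Need (A_new/A_old)^0.359 = 0.48, so A_new/A_old = 0.48^(1/0.359) = 0.48^2.786
ln(A_new/A_old) = ln 0.48 / 0.359 = -0.7340 / 0.359 = -2.0445
A_new/A_old = e^-2.0445 ≈ 0.1294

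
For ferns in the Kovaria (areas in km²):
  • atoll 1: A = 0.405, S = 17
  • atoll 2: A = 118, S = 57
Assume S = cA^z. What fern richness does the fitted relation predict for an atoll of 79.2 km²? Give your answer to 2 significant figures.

52

z = ln(57/17) / ln(118/0.405) = 1.2098 / 5.6746 = 0.2132
c = 17 / 0.405^0.2132 = 17 / 0.8247 = 20.61
S₃ = 20.61 × 79.2^0.2132 = 20.61 × 2.54 ≈ 52.35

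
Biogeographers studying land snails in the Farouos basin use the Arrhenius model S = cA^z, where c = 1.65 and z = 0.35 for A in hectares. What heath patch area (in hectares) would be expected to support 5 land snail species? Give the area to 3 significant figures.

23.8 hectares

5 = 1.65 × A^0.35  ⇒  A^0.35 = 5/1.65 = 3.03
ln A = ln(3.03) / 0.35 = 1.1087 / 0.35 = 3.1676
A = e^3.1676 ≈ 23.75 hectares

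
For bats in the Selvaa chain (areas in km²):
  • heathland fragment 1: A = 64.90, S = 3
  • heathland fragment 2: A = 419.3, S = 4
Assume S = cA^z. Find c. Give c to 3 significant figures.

1.58

z = ln(S₂/S₁) / ln(A₂/A₁) = ln(4/3) / ln(419.3/64.9) = 0.2877 / 1.8657 = 0.1542
c = S₁ / A₁^z = 3 / 64.9^0.1542 = 3 / 1.903 = 1.576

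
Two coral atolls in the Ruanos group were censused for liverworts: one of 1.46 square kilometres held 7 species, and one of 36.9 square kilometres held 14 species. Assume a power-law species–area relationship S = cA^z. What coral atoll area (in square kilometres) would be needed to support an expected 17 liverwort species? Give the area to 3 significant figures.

z = ln(14/7) / ln(36.9/1.46) = 0.6931 / 3.2298 = 0.2146
c = 7 / 1.46^0.2146 = 7 / 1.085 = 6.454
A = (17/6.454)^(1/0.2146) ⇒ ln A = ln(2.634)/0.2146 = 4.5129
A = e^4.5129 ≈ 91.19 square kilometres

91.2 square kilometres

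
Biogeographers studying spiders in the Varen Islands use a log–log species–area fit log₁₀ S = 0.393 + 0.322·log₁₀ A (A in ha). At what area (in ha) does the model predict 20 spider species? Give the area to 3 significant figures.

661 ha

20 = 2.472 × A^0.322  ⇒  A^0.322 = 20/2.472 = 8.092
ln A = ln(8.092) / 0.322 = 2.0908 / 0.322 = 6.4932
A = e^6.4932 ≈ 660.6 ha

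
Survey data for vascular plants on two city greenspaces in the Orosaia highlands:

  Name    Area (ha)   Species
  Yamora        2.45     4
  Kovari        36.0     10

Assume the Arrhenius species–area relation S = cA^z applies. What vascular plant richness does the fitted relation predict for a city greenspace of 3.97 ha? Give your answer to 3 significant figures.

z = ln(10/4) / ln(36/2.45) = 0.9163 / 2.6874 = 0.3410
c = 4 / 2.45^0.3410 = 4 / 1.357 = 2.947
S₃ = 2.947 × 3.97^0.3410 = 2.947 × 1.6 ≈ 4.716

4.72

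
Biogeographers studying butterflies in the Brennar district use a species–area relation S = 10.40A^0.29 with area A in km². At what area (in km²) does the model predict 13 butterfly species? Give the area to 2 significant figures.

2.2 km²

13 = 10.4 × A^0.29  ⇒  A^0.29 = 13/10.4 = 1.25
ln A = ln(1.25) / 0.29 = 0.2231 / 0.29 = 0.7695
A = e^0.7695 ≈ 2.159 km²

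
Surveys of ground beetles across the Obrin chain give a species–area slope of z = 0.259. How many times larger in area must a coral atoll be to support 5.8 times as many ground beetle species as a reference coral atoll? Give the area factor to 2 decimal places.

(A₂/A₁)^0.259 = 5.8, so A₂/A₁ = 5.8^(1/0.259) = 5.8^3.861
ln(A₂/A₁) = ln 5.8 / 0.259 = 1.7579 / 0.259 = 6.7871
A₂/A₁ = e^6.7871 ≈ 886.3

886.34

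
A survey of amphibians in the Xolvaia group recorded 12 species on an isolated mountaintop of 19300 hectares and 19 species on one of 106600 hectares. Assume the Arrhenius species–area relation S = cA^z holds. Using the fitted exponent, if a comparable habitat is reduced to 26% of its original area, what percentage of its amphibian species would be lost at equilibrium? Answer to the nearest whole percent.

30%

z = ln(19/12) / ln(106600/19300) = 0.4595 / 1.7090 = 0.2689
S_new/S_old = (A_new/A_old)^z = 0.26^0.2689 = exp(0.2689 × -1.3471) = 0.6961
Fraction lost = 1 − 0.6961 = 0.3039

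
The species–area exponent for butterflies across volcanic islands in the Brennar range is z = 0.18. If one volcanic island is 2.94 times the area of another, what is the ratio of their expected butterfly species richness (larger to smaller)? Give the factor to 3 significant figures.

S₂/S₁ = (A₂/A₁)^z = 2.94^0.18
ln(S₂/S₁) = 0.18 × ln 2.94 = 0.18 × 1.0784 = 0.1941
S₂/S₁ = e^0.1941 ≈ 1.214

1.21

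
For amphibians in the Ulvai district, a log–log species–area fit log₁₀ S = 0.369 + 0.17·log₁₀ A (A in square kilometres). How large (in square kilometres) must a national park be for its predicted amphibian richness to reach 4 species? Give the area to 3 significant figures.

4 = 2.339 × A^0.17  ⇒  A^0.17 = 4/2.339 = 1.71
ln A = ln(1.71) / 0.17 = 0.5366 / 0.17 = 3.1567
A = e^3.1567 ≈ 23.49 square kilometres

23.5 square kilometres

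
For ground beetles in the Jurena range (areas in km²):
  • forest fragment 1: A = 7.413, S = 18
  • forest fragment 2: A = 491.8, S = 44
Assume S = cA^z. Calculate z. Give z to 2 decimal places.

Taking logs: ln S = ln c + z ln A, so z = (ln S₂ − ln S₁)/(ln A₂ − ln A₁).
z = ln(44/18) / ln(491.8/7.413) = ln(2.444) / ln(66.34) = 0.8938 / 4.1948 = 0.2131

0.21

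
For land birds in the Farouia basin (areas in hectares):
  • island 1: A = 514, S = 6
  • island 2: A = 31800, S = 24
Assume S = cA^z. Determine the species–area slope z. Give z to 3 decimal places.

Taking logs: ln S = ln c + z ln A, so z = (ln S₂ − ln S₁)/(ln A₂ − ln A₁).
z = ln(24/6) / ln(31800/514) = ln(4) / ln(61.87) = 1.3863 / 4.1250 = 0.3361

0.336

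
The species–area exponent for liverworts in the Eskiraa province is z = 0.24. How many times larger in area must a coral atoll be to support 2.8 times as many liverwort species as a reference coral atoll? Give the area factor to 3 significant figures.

73.0

(A₂/A₁)^0.24 = 2.8, so A₂/A₁ = 2.8^(1/0.24) = 2.8^4.167
ln(A₂/A₁) = ln 2.8 / 0.24 = 1.0296 / 0.24 = 4.2901
A₂/A₁ = e^4.2901 ≈ 72.97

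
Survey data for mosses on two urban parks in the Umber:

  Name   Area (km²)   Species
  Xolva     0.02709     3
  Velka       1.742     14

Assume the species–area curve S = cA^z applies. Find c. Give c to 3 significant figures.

11.4

z = ln(S₂/S₁) / ln(A₂/A₁) = ln(14/3) / ln(1.742/0.02709) = 1.5404 / 4.1636 = 0.3700
c = S₁ / A₁^z = 3 / 0.02709^0.3700 = 3 / 0.2631 = 11.4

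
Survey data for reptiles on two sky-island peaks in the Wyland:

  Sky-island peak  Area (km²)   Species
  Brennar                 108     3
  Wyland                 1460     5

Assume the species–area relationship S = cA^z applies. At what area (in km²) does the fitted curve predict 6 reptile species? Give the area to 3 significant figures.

z = ln(5/3) / ln(1460/108) = 0.5108 / 2.6041 = 0.1962
c = 3 / 108^0.1962 = 3 / 2.505 = 1.197
A = (6/1.197)^(1/0.1962) ⇒ ln A = ln(5.011)/0.1962 = 8.2156
A = e^8.2156 ≈ 3698 km²

3700 km²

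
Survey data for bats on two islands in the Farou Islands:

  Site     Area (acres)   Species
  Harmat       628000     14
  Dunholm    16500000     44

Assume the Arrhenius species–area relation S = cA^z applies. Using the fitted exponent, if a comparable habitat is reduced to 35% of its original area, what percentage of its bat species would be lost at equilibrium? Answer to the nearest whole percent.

z = ln(44/14) / ln(16500000/628000) = 1.1451 / 3.2686 = 0.3503
S_new/S_old = (A_new/A_old)^z = 0.35^0.3503 = exp(0.3503 × -1.0498) = 0.6923
Fraction lost = 1 − 0.6923 = 0.3077

31%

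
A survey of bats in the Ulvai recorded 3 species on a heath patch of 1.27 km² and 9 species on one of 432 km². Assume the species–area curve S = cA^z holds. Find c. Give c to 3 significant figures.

z = ln(S₂/S₁) / ln(A₂/A₁) = ln(9/3) / ln(432/1.27) = 1.0986 / 5.8294 = 0.1885
c = S₁ / A₁^z = 3 / 1.27^0.1885 = 3 / 1.046 = 2.868

2.87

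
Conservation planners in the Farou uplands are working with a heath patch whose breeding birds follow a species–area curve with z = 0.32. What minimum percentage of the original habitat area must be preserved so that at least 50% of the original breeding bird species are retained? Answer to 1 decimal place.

Need (A_new/A_old)^0.32 = 0.5, so A_new/A_old = 0.5^(1/0.32) = 0.5^3.125
ln(A_new/A_old) = ln 0.5 / 0.32 = -0.6931 / 0.32 = -2.1661
A_new/A_old = e^-2.1661 ≈ 0.1146

11.5%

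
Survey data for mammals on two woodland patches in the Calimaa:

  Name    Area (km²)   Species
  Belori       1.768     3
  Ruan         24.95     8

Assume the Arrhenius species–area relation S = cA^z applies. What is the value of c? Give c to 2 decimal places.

2.43

z = ln(S₂/S₁) / ln(A₂/A₁) = ln(8/3) / ln(24.95/1.768) = 0.9808 / 2.6470 = 0.3705
c = S₁ / A₁^z = 3 / 1.768^0.3705 = 3 / 1.235 = 2.429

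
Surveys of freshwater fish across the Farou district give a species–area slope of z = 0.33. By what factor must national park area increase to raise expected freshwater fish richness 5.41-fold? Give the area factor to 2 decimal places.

166.65

(A₂/A₁)^0.33 = 5.41, so A₂/A₁ = 5.41^(1/0.33) = 5.41^3.03
ln(A₂/A₁) = ln 5.41 / 0.33 = 1.6882 / 0.33 = 5.1159
A₂/A₁ = e^5.1159 ≈ 166.7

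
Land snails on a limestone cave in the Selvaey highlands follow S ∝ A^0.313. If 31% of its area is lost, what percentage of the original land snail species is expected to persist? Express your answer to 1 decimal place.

S_new/S_old = (A_new/A_old)^z = 0.69^0.313
= exp(0.313 × ln 0.69) = exp(0.313 × -0.3711) = exp(-0.1161) ≈ 0.8903

89.0%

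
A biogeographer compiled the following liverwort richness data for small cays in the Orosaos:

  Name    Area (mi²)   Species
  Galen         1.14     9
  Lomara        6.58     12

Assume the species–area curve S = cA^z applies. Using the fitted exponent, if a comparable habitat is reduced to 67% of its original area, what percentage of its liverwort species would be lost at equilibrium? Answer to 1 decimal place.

6.4%

z = ln(12/9) / ln(6.58/1.14) = 0.2877 / 1.7530 = 0.1641
S_new/S_old = (A_new/A_old)^z = 0.67^0.1641 = exp(0.1641 × -0.4005) = 0.9364
Fraction lost = 1 − 0.9364 = 0.06361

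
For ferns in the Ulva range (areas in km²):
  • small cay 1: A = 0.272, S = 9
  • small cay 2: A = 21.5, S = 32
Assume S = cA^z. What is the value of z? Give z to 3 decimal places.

0.290

Taking logs: ln S = ln c + z ln A, so z = (ln S₂ − ln S₁)/(ln A₂ − ln A₁).
z = ln(32/9) / ln(21.5/0.272) = ln(3.556) / ln(79.04) = 1.2685 / 4.3700 = 0.2903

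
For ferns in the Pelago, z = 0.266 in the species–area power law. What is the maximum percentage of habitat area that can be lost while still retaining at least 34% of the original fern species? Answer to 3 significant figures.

98.3%

Need (A_new/A_old)^0.266 = 0.34, so A_new/A_old = 0.34^(1/0.266) = 0.34^3.759
ln(A_new/A_old) = ln 0.34 / 0.266 = -1.0788 / 0.266 = -4.0557
A_new/A_old = e^-4.0557 ≈ 0.01732
Fraction that can be lost = 1 − 0.01732 = 0.9827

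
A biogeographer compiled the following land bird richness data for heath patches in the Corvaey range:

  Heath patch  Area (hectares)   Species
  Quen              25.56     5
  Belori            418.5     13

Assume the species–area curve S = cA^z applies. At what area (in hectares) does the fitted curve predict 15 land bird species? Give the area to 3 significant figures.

636 hectares

z = ln(13/5) / ln(418.5/25.56) = 0.9555 / 2.7956 = 0.3418
c = 5 / 25.56^0.3418 = 5 / 3.027 = 1.652
A = (15/1.652)^(1/0.3418) ⇒ ln A = ln(9.082)/0.3418 = 6.4554
A = e^6.4554 ≈ 636.1 hectares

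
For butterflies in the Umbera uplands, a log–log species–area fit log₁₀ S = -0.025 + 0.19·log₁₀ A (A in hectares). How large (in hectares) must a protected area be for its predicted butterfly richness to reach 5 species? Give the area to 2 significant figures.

5 = 0.9441 × A^0.19  ⇒  A^0.19 = 5/0.9441 = 5.296
ln A = ln(5.296) / 0.19 = 1.6670 / 0.19 = 8.7737
A = e^8.7737 ≈ 6462 hectares

6500 hectares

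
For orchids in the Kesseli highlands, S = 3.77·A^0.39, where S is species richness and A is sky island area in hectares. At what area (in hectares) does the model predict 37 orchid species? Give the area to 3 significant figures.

37 = 3.77 × A^0.39  ⇒  A^0.39 = 37/3.77 = 9.814
ln A = ln(9.814) / 0.39 = 2.2838 / 0.39 = 5.8560
A = e^5.8560 ≈ 349.3 hectares

349 hectares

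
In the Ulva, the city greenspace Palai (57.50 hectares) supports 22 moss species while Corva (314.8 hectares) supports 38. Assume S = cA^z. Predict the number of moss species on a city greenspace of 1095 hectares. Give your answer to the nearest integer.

z = ln(38/22) / ln(314.8/57.5) = 0.5465 / 1.7002 = 0.3215
c = 22 / 57.5^0.3215 = 22 / 3.679 = 5.981
S₃ = 5.981 × 1095^0.3215 = 5.981 × 9.486 ≈ 56.73

57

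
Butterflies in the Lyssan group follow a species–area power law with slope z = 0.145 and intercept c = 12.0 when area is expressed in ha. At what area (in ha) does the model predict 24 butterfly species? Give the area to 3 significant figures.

119 ha

24 = 12 × A^0.145  ⇒  A^0.145 = 24/12 = 2
ln A = ln(2) / 0.145 = 0.6931 / 0.145 = 4.7803
A = e^4.7803 ≈ 119.1 ha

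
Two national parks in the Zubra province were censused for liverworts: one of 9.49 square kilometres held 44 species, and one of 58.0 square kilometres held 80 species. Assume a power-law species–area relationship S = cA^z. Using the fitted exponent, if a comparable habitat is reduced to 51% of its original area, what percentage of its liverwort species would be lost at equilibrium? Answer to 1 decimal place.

19.9%

z = ln(80/44) / ln(58/9.49) = 0.5978 / 1.8102 = 0.3303
S_new/S_old = (A_new/A_old)^z = 0.51^0.3303 = exp(0.3303 × -0.6733) = 0.8006
Fraction lost = 1 − 0.8006 = 0.1994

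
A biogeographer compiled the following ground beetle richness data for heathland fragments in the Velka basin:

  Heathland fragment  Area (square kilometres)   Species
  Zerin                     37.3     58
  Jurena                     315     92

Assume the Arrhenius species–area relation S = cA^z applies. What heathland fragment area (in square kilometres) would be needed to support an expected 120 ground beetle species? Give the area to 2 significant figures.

z = ln(92/58) / ln(315/37.3) = 0.4613 / 2.1336 = 0.2162
c = 58 / 37.3^0.2162 = 58 / 2.187 = 26.52
A = (120/26.52)^(1/0.2162) ⇒ ln A = ln(4.525)/0.2162 = 6.9814
A = e^6.9814 ≈ 1076 square kilometres

1100 square kilometres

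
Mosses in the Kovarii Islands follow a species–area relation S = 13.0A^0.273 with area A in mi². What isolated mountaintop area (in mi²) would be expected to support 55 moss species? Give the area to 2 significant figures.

55 = 13 × A^0.273  ⇒  A^0.273 = 55/13 = 4.231
ln A = ln(4.231) / 0.273 = 1.4424 / 0.273 = 5.2835
A = e^5.2835 ≈ 197 mi²

200 mi²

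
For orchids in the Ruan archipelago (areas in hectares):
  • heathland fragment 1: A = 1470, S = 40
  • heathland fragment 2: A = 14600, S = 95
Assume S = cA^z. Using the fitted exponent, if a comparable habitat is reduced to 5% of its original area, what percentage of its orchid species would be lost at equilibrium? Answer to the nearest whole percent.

68%

z = ln(95/40) / ln(14600/1470) = 0.8650 / 2.2958 = 0.3768
S_new/S_old = (A_new/A_old)^z = 0.05^0.3768 = exp(0.3768 × -2.9957) = 0.3234
Fraction lost = 1 − 0.3234 = 0.6766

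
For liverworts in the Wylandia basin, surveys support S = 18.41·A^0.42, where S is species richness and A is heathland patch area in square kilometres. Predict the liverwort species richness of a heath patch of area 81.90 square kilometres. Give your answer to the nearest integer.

117 species

S = 18.41 × 81.9^0.42
ln S = ln 18.41 + 0.42 × ln 81.9 = 2.9129 + 0.42 × 4.4055 = 4.7632
S = e^4.7632 ≈ 117.1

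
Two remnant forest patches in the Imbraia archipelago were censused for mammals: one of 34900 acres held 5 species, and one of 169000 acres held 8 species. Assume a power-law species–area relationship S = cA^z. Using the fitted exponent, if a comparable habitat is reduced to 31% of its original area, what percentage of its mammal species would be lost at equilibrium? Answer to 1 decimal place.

z = ln(8/5) / ln(169000/34900) = 0.4700 / 1.5774 = 0.2980
S_new/S_old = (A_new/A_old)^z = 0.31^0.2980 = exp(0.2980 × -1.1712) = 0.7054
Fraction lost = 1 − 0.7054 = 0.2946

29.5%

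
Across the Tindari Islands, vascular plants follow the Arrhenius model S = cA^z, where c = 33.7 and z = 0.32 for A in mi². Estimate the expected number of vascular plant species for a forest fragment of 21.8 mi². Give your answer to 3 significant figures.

S = 33.7 × 21.8^0.32
ln S = ln 33.7 + 0.32 × ln 21.8 = 3.5175 + 0.32 × 3.0819 = 4.5037
S = e^4.5037 ≈ 90.35

90.4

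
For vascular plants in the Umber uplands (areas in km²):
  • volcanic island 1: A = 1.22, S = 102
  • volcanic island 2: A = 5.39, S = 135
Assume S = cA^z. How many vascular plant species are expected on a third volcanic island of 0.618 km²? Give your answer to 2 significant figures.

z = ln(135/102) / ln(5.39/1.22) = 0.2803 / 1.4857 = 0.1887
c = 102 / 1.22^0.1887 = 102 / 1.038 = 98.24
S₃ = 98.24 × 0.618^0.1887 = 98.24 × 0.9132 ≈ 89.72

90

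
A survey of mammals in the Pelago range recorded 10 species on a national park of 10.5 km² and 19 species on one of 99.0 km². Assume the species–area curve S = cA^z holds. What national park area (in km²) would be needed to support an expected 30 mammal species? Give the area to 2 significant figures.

z = ln(19/10) / ln(99/10.5) = 0.6419 / 2.2437 = 0.2861
c = 10 / 10.5^0.2861 = 10 / 1.959 = 5.104
A = (30/5.104)^(1/0.2861) ⇒ ln A = ln(5.878)/0.2861 = 6.1918
A = e^6.1918 ≈ 488.7 km²

490 km²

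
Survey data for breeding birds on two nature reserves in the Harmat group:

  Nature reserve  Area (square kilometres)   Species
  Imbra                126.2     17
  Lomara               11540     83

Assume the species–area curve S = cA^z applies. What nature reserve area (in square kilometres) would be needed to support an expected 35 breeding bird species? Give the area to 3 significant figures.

987 square kilometres

z = ln(83/17) / ln(11540/126.2) = 1.5856 / 4.5157 = 0.3511
c = 17 / 126.2^0.3511 = 17 / 5.467 = 3.11
A = (35/3.11)^(1/0.3511) ⇒ ln A = ln(11.26)/0.3511 = 6.8944
A = e^6.8944 ≈ 986.8 square kilometres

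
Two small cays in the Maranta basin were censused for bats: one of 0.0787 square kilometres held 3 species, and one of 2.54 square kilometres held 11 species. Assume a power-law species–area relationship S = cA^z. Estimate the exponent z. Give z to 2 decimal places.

0.37

Taking logs: ln S = ln c + z ln A, so z = (ln S₂ − ln S₁)/(ln A₂ − ln A₁).
z = ln(11/3) / ln(2.54/0.0787) = ln(3.667) / ln(32.27) = 1.2993 / 3.4743 = 0.3740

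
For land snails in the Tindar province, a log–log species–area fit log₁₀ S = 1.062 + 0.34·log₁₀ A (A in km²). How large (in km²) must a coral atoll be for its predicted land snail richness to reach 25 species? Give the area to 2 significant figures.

9.7 km²

25 = 11.53 × A^0.34  ⇒  A^0.34 = 25/11.53 = 2.167
ln A = ln(2.167) / 0.34 = 0.7735 / 0.34 = 2.2751
A = e^2.2751 ≈ 9.729 km²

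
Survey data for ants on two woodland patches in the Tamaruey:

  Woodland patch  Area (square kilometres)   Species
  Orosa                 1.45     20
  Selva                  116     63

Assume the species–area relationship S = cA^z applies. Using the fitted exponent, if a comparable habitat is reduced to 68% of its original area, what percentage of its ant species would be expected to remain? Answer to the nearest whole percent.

z = ln(63/20) / ln(116/1.45) = 1.1474 / 4.3820 = 0.2618
S_new/S_old = (A_new/A_old)^z = 0.68^0.2618 = exp(0.2618 × -0.3857) = 0.9039

90%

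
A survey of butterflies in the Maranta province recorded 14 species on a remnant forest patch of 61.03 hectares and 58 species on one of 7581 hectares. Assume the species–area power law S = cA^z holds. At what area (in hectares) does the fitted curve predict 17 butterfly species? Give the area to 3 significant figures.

118 hectares

z = ln(58/14) / ln(7581/61.03) = 1.4214 / 4.8220 = 0.2948
c = 14 / 61.03^0.2948 = 14 / 3.36 = 4.167
A = (17/4.167)^(1/0.2948) ⇒ ln A = ln(4.08)/0.2948 = 4.7700
A = e^4.7700 ≈ 117.9 hectares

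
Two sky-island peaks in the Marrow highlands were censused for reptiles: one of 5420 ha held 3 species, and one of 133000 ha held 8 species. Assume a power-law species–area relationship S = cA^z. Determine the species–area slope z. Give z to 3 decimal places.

0.306

Taking logs: ln S = ln c + z ln A, so z = (ln S₂ − ln S₁)/(ln A₂ − ln A₁).
z = ln(8/3) / ln(133000/5420) = ln(2.667) / ln(24.54) = 0.9808 / 3.2003 = 0.3065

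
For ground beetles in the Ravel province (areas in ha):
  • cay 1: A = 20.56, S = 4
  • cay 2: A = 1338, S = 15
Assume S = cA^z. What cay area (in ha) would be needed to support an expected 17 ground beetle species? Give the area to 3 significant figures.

z = ln(15/4) / ln(1338/20.56) = 1.3218 / 4.1756 = 0.3165
c = 4 / 20.56^0.3165 = 4 / 2.604 = 1.536
A = (17/1.536)^(1/0.3165) ⇒ ln A = ln(11.07)/0.3165 = 7.5943
A = e^7.5943 ≈ 1987 ha

1990 ha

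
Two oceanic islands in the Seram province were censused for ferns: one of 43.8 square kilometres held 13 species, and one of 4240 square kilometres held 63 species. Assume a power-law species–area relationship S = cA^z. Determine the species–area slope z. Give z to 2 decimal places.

0.35

Taking logs: ln S = ln c + z ln A, so z = (ln S₂ − ln S₁)/(ln A₂ − ln A₁).
z = ln(63/13) / ln(4240/43.8) = ln(4.846) / ln(96.8) = 1.5782 / 4.5727 = 0.3451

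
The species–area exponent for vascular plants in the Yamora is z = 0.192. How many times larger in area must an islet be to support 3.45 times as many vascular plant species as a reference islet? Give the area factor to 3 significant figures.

(A₂/A₁)^0.192 = 3.45, so A₂/A₁ = 3.45^(1/0.192) = 3.45^5.208
ln(A₂/A₁) = ln 3.45 / 0.192 = 1.2384 / 0.192 = 6.4499
A₂/A₁ = e^6.4499 ≈ 632.6

633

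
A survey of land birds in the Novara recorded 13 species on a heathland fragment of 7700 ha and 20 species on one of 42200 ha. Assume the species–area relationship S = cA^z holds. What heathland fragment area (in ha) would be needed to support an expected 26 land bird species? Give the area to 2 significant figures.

120000 ha

z = ln(20/13) / ln(42200/7700) = 0.4308 / 1.7012 = 0.2532
c = 13 / 7700^0.2532 = 13 / 9.642 = 1.348
A = (26/1.348)^(1/0.2532) ⇒ ln A = ln(19.28)/0.2532 = 11.6863
A = e^11.6863 ≈ 118928 ha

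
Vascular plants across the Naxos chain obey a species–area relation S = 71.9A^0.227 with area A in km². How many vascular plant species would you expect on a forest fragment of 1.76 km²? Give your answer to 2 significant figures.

S = 71.9 × 1.76^0.227
ln S = ln 71.9 + 0.227 × ln 1.76 = 4.2753 + 0.227 × 0.5653 = 4.4036
S = e^4.4036 ≈ 81.74

82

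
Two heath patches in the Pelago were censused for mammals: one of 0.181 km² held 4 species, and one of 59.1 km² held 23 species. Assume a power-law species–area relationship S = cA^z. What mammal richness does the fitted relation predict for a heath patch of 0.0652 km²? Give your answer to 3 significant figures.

z = ln(23/4) / ln(59.1/0.181) = 1.7492 / 5.7885 = 0.3022
c = 4 / 0.181^0.3022 = 4 / 0.5966 = 6.705
S₃ = 6.705 × 0.0652^0.3022 = 6.705 × 0.4382 ≈ 2.938

2.94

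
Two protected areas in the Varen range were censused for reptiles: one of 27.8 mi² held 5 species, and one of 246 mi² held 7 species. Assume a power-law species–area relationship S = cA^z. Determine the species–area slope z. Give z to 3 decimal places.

0.154

Taking logs: ln S = ln c + z ln A, so z = (ln S₂ − ln S₁)/(ln A₂ − ln A₁).
z = ln(7/5) / ln(246/27.8) = ln(1.4) / ln(8.849) = 0.3365 / 2.1803 = 0.1543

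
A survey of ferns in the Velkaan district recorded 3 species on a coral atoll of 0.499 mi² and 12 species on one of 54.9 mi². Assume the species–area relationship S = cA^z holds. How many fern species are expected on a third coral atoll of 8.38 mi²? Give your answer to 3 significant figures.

z = ln(12/3) / ln(54.9/0.499) = 1.3863 / 4.7007 = 0.2949
c = 3 / 0.499^0.2949 = 3 / 0.8146 = 3.683
S₃ = 3.683 × 8.38^0.2949 = 3.683 × 1.872 ≈ 6.893

6.89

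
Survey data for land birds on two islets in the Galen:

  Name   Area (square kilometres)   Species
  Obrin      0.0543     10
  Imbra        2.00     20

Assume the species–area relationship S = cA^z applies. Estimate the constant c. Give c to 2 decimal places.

17.51

z = ln(S₂/S₁) / ln(A₂/A₁) = ln(20/10) / ln(2/0.0543) = 0.6931 / 3.6064 = 0.1922
c = S₁ / A₁^z = 10 / 0.0543^0.1922 = 10 / 0.5713 = 17.51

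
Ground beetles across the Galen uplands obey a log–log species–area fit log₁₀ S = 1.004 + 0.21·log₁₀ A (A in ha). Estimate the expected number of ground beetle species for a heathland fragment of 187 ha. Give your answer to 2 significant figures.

30

S = 10.09 × 187^0.21
ln S = ln 10.09 + 0.21 × ln 187 = 2.3118 + 0.21 × 5.2311 = 3.4103
S = e^3.4103 ≈ 30.28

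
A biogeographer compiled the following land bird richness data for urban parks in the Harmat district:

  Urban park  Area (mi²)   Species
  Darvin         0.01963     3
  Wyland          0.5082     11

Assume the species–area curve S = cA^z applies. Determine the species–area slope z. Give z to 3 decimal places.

Taking logs: ln S = ln c + z ln A, so z = (ln S₂ − ln S₁)/(ln A₂ − ln A₁).
z = ln(11/3) / ln(0.5082/0.01963) = ln(3.667) / ln(25.89) = 1.2993 / 3.2538 = 0.3993

0.399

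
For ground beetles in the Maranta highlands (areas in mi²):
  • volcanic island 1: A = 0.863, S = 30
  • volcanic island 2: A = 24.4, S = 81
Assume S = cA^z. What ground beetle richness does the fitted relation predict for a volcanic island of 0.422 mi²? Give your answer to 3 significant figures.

z = ln(81/30) / ln(24.4/0.863) = 0.9933 / 3.3419 = 0.2972
c = 30 / 0.863^0.2972 = 30 / 0.9572 = 31.34
S₃ = 31.34 × 0.422^0.2972 = 31.34 × 0.7738 ≈ 24.25

24.3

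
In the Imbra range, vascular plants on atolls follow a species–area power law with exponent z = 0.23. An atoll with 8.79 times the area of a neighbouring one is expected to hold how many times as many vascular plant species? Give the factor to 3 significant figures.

S₂/S₁ = (A₂/A₁)^z = 8.79^0.23
ln(S₂/S₁) = 0.23 × ln 8.79 = 0.23 × 2.1736 = 0.4999
S₂/S₁ = e^0.4999 ≈ 1.649

1.65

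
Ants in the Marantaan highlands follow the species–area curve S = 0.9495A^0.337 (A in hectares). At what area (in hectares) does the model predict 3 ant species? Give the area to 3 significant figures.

3 = 0.9495 × A^0.337  ⇒  A^0.337 = 3/0.9495 = 3.16
ln A = ln(3.16) / 0.337 = 1.1504 / 0.337 = 3.4137
A = e^3.4137 ≈ 30.38 hectares

30.4 hectares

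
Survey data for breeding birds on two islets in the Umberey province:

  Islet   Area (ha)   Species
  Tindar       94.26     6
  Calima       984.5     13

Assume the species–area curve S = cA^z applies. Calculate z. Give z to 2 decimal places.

0.33

Taking logs: ln S = ln c + z ln A, so z = (ln S₂ − ln S₁)/(ln A₂ − ln A₁).
z = ln(13/6) / ln(984.5/94.26) = ln(2.167) / ln(10.44) = 0.7732 / 2.3461 = 0.3296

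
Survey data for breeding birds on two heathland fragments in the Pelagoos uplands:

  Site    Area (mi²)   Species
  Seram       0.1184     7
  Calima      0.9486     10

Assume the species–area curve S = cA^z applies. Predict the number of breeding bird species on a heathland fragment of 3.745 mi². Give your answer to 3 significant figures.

12.7

z = ln(10/7) / ln(0.9486/0.1184) = 0.3567 / 2.0809 = 0.1714
c = 7 / 0.1184^0.1714 = 7 / 0.6937 = 10.09
S₃ = 10.09 × 3.745^0.1714 = 10.09 × 1.254 ≈ 12.65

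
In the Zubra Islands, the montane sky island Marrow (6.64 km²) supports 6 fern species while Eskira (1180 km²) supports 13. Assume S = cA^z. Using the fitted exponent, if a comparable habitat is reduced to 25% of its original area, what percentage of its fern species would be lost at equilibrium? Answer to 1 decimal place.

18.7%

z = ln(13/6) / ln(1180/6.64) = 0.7732 / 5.1802 = 0.1493
S_new/S_old = (A_new/A_old)^z = 0.25^0.1493 = exp(0.1493 × -1.3863) = 0.8131
Fraction lost = 1 − 0.8131 = 0.1869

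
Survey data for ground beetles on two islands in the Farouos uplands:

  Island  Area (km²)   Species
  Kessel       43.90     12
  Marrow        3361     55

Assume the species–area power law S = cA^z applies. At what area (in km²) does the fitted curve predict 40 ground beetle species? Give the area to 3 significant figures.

1360 km²

z = ln(55/12) / ln(3361/43.9) = 1.5224 / 4.3381 = 0.3509
c = 12 / 43.9^0.3509 = 12 / 3.771 = 3.182
A = (40/3.182)^(1/0.3509) ⇒ ln A = ln(12.57)/0.3509 = 7.2126
A = e^7.2126 ≈ 1356 km²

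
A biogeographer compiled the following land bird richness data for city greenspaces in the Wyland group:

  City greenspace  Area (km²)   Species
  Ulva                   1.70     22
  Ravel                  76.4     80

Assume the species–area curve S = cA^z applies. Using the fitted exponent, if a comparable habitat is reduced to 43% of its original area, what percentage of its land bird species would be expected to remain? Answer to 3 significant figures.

z = ln(80/22) / ln(76.4/1.7) = 1.2910 / 3.8054 = 0.3393
S_new/S_old = (A_new/A_old)^z = 0.43^0.3393 = exp(0.3393 × -0.8440) = 0.751

75.1%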